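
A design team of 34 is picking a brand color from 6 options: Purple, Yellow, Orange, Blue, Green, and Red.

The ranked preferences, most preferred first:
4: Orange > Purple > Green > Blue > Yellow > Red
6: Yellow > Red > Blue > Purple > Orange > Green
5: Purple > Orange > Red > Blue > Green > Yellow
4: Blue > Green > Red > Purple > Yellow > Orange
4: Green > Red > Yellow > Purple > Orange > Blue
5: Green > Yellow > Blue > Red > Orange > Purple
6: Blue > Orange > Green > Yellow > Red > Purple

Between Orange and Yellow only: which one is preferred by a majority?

Orange is ranked above Yellow on 15 ballots; Yellow above Orange on 19.

Yellow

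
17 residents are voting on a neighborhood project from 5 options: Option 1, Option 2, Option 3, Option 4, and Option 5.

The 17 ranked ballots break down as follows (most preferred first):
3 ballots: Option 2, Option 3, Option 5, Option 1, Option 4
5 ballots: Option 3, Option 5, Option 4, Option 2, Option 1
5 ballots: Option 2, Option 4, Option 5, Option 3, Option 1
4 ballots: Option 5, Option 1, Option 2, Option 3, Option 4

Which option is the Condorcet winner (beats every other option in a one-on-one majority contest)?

Option 5 vs Option 1: 17–0
Option 5 vs Option 2: 9–8
Option 5 vs Option 3: 9–8
Option 5 vs Option 4: 12–5
Option 5 beats every other option.

Option 5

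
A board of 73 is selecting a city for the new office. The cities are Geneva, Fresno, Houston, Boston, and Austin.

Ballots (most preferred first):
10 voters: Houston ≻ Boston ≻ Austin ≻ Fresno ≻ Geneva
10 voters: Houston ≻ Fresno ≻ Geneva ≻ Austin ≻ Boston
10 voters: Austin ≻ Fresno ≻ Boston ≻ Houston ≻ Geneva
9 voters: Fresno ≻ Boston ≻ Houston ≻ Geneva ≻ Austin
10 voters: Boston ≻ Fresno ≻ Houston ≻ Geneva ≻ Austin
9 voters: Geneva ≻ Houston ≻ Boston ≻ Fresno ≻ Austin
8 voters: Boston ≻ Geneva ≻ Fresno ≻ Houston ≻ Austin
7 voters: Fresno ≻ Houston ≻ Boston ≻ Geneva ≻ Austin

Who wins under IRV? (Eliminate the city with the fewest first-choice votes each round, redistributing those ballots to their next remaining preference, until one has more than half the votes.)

Fresno

Round 1: Geneva 9, Fresno 16, Houston 20, Boston 18, Austin 10. Geneva eliminated.
Round 2: Fresno 16, Houston 29, Boston 18, Austin 10. Austin eliminated.
Round 3: Fresno 26, Houston 29, Boston 18. Boston eliminated.
Round 4: Fresno 44, Houston 29. Fresno has a majority (≥37).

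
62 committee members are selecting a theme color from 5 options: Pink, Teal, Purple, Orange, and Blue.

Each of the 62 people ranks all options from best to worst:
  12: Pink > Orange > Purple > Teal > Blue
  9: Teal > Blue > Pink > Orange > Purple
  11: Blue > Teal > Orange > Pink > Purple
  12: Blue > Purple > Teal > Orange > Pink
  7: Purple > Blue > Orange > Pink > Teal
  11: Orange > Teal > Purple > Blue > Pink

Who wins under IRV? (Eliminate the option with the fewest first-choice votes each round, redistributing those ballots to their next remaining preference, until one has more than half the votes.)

Round 1: Pink 12, Teal 9, Purple 7, Orange 11, Blue 23. Purple eliminated.
Round 2: Pink 12, Teal 9, Orange 11, Blue 30. Teal eliminated.
Round 3: Pink 12, Orange 11, Blue 39. Blue has a majority (≥32).

Blue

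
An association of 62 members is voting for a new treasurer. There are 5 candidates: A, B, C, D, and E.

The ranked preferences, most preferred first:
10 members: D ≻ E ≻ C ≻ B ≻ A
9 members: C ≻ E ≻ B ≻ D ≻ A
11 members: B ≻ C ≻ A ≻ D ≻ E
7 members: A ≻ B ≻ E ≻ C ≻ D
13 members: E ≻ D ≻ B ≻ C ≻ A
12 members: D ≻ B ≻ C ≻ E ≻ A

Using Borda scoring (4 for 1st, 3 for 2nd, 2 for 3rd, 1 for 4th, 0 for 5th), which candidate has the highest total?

B

A: 10×0 + 9×0 + 11×2 + 7×4 + 13×0 + 12×0 = 50
B: 10×1 + 9×2 + 11×4 + 7×3 + 13×2 + 12×3 = 155
C: 10×2 + 9×4 + 11×3 + 7×1 + 13×1 + 12×2 = 133
D: 10×4 + 9×1 + 11×1 + 7×0 + 13×3 + 12×4 = 147
E: 10×3 + 9×3 + 11×0 + 7×2 + 13×4 + 12×1 = 135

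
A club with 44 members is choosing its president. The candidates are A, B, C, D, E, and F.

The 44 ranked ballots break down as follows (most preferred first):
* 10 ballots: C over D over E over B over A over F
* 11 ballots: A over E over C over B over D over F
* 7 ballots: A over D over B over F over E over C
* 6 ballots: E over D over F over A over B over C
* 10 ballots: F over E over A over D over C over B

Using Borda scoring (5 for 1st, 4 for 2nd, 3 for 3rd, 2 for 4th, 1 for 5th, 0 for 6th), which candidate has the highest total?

A: 10×1 + 11×5 + 7×5 + 6×2 + 10×3 = 142
B: 10×2 + 11×2 + 7×3 + 6×1 + 10×0 = 69
C: 10×5 + 11×3 + 7×0 + 6×0 + 10×1 = 93
D: 10×4 + 11×1 + 7×4 + 6×4 + 10×2 = 123
E: 10×3 + 11×4 + 7×1 + 6×5 + 10×4 = 151
F: 10×0 + 11×0 + 7×2 + 6×3 + 10×5 = 82

E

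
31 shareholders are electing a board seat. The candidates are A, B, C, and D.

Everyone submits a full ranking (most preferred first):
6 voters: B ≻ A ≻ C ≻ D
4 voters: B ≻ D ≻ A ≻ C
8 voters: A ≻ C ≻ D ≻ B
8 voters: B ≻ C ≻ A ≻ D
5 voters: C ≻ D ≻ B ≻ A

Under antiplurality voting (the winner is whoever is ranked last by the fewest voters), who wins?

C

Last-place votes: A 5, B 8, C 4, D 14.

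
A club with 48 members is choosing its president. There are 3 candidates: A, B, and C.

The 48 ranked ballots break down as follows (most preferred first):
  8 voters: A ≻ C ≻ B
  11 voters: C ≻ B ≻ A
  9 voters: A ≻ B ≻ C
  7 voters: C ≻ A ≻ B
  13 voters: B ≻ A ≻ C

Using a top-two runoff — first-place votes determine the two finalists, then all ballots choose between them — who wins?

A

Round 1 first-place votes: A 17, B 13, C 18. C and A advance.
Runoff: C is ranked above A on 18 ballots, A above C on 30.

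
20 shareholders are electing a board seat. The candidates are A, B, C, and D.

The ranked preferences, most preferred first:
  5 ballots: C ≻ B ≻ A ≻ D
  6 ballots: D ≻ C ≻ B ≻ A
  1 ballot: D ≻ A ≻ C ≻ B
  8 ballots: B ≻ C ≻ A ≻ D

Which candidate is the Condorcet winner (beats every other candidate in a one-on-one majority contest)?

C vs A: 19–1
C vs B: 12–8
C vs D: 13–7
C beats every other candidate.

C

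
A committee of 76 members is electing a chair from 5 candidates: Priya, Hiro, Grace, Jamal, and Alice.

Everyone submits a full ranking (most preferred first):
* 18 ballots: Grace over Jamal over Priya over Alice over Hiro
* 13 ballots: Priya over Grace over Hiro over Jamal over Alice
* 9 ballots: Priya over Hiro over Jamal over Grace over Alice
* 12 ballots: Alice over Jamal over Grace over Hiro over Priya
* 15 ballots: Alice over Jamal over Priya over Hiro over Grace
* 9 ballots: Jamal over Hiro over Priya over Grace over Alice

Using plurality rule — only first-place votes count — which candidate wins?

Alice

First-place votes: Priya 22, Hiro 0, Grace 18, Jamal 9, Alice 27.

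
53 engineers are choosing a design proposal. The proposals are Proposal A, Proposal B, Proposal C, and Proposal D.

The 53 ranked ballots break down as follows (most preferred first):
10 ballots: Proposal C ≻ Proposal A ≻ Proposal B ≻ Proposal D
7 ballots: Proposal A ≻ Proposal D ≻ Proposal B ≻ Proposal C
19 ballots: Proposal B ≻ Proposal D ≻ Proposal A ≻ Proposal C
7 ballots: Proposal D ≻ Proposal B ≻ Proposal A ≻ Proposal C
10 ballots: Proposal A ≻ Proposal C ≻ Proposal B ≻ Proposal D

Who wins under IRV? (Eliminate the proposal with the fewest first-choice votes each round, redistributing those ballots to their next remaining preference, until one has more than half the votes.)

Round 1: Proposal A 17, Proposal B 19, Proposal C 10, Proposal D 7. Proposal D eliminated.
Round 2: Proposal A 17, Proposal B 26, Proposal C 10. Proposal C eliminated.
Round 3: Proposal A 27, Proposal B 26. Proposal A has a majority (≥27).

Proposal A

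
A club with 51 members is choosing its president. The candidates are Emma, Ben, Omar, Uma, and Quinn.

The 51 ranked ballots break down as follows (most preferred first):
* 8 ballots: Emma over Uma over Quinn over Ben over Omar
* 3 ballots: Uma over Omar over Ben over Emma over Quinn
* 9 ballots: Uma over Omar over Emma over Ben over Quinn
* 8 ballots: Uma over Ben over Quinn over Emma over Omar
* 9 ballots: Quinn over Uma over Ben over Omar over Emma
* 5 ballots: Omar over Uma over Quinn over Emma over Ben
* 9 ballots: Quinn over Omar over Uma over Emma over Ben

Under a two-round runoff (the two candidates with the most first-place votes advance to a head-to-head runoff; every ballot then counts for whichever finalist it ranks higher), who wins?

Uma

Round 1 first-place votes: Emma 8, Ben 0, Omar 5, Uma 20, Quinn 18. Uma and Quinn advance.
Runoff: Uma is ranked above Quinn on 33 ballots, Quinn above Uma on 18.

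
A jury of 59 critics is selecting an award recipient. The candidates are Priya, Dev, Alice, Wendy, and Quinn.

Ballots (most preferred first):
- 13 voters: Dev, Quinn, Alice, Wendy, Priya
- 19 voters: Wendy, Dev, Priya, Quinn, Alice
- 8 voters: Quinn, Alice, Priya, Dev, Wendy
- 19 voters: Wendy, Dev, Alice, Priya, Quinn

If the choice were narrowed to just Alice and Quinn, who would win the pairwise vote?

Quinn

Alice is ranked above Quinn on 19 ballots; Quinn above Alice on 40.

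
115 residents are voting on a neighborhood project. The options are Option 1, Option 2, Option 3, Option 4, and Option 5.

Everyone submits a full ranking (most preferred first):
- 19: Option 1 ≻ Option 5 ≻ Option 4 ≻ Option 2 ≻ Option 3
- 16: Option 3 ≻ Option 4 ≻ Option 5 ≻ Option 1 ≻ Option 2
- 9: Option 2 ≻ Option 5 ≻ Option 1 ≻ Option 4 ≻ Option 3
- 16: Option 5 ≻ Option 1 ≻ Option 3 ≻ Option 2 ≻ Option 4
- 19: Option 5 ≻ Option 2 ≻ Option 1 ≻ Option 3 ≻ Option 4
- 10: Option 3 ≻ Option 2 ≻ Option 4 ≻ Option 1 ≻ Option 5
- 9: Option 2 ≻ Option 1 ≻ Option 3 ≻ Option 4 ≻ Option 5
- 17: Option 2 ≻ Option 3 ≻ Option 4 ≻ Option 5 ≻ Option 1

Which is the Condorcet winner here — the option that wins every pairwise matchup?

Option 5 vs Option 1: 77–38
Option 5 vs Option 2: 70–45
Option 5 vs Option 3: 63–52
Option 5 vs Option 4: 63–52
Option 5 beats every other option.

Option 5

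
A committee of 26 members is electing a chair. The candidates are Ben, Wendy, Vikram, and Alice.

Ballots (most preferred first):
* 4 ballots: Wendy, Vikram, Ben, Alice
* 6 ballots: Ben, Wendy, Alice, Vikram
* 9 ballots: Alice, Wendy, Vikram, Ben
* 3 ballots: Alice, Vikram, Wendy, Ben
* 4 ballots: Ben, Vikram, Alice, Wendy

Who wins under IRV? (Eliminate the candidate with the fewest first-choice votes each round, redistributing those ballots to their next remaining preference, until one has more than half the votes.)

Ben

Round 1: Ben 10, Wendy 4, Vikram 0, Alice 12. Vikram eliminated.
Round 2: Ben 10, Wendy 4, Alice 12. Wendy eliminated.
Round 3: Ben 14, Alice 12. Ben has a majority (≥14).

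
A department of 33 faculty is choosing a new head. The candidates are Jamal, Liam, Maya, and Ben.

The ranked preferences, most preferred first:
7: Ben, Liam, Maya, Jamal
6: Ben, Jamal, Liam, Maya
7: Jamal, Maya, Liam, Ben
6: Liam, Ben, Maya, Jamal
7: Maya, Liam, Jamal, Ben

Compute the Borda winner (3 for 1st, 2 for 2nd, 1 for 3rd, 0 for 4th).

Liam

Jamal: 7×0 + 6×2 + 7×3 + 6×0 + 7×1 = 40
Liam: 7×2 + 6×1 + 7×1 + 6×3 + 7×2 = 59
Maya: 7×1 + 6×0 + 7×2 + 6×1 + 7×3 = 48
Ben: 7×3 + 6×3 + 7×0 + 6×2 + 7×0 = 51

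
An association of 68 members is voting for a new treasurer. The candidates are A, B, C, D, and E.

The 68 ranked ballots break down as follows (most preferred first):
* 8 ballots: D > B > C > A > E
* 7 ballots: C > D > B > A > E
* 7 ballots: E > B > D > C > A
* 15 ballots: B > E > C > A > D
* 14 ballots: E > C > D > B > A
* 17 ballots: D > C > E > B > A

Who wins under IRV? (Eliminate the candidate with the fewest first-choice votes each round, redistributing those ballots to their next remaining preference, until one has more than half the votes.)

E

Round 1: A 0, B 15, C 7, D 25, E 21. A eliminated.
Round 2: B 15, C 7, D 25, E 21. C eliminated.
Round 3: B 15, D 32, E 21. B eliminated.
Round 4: D 32, E 36. E has a majority (≥35).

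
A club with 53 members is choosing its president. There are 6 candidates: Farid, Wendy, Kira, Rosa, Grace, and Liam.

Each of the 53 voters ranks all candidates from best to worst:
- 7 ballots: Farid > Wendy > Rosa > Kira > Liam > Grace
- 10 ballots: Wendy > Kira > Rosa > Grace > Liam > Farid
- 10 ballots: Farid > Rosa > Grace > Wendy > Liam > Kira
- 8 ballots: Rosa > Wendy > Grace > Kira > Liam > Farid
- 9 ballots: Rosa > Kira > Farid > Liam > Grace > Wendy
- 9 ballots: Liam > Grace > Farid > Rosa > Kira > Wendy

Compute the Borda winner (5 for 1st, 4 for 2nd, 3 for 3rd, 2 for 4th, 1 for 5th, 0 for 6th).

Farid: 7×5 + 10×0 + 10×5 + 8×0 + 9×3 + 9×3 = 139
Wendy: 7×4 + 10×5 + 10×2 + 8×4 + 9×0 + 9×0 = 130
Kira: 7×2 + 10×4 + 10×0 + 8×2 + 9×4 + 9×1 = 115
Rosa: 7×3 + 10×3 + 10×4 + 8×5 + 9×5 + 9×2 = 194
Grace: 7×0 + 10×2 + 10×3 + 8×3 + 9×1 + 9×4 = 119
Liam: 7×1 + 10×1 + 10×1 + 8×1 + 9×2 + 9×5 = 98

Rosa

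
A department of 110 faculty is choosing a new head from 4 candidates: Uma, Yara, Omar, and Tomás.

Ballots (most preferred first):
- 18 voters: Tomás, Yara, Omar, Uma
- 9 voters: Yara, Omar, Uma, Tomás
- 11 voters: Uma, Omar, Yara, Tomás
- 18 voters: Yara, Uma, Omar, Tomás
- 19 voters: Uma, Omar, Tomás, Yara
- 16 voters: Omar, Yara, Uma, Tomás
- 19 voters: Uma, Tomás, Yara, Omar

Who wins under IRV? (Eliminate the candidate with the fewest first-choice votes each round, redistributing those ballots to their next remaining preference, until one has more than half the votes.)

Yara

Round 1: Uma 49, Yara 27, Omar 16, Tomás 18. Omar eliminated.
Round 2: Uma 49, Yara 43, Tomás 18. Tomás eliminated.
Round 3: Uma 49, Yara 61. Yara has a majority (≥56).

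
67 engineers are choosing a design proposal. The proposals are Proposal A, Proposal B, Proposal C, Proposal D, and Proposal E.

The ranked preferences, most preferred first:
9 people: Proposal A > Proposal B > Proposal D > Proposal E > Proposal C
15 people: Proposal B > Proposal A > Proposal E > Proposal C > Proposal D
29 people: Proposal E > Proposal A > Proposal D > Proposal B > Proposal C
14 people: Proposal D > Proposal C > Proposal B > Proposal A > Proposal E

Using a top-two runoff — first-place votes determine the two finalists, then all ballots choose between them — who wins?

Round 1 first-place votes: Proposal A 9, Proposal B 15, Proposal C 0, Proposal D 14, Proposal E 29. Proposal E and Proposal B advance.
Runoff: Proposal E is ranked above Proposal B on 29 ballots, Proposal B above Proposal E on 38.

Proposal B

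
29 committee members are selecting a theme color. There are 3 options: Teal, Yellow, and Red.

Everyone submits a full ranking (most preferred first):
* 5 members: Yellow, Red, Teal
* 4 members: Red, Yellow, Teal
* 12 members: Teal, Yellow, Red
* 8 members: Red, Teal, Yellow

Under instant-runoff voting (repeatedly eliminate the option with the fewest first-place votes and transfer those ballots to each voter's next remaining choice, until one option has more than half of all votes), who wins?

Round 1: Teal 12, Yellow 5, Red 12. Yellow eliminated.
Round 2: Teal 12, Red 17. Red has a majority (≥15).

Red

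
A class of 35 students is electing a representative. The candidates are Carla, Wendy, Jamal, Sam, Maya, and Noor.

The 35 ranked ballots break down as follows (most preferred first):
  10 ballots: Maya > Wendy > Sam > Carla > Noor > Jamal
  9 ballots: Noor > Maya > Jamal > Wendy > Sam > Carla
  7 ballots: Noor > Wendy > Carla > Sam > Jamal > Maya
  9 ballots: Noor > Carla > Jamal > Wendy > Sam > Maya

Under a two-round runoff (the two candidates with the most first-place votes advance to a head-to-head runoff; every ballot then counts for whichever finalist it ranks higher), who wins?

Noor

Round 1 first-place votes: Carla 0, Wendy 0, Jamal 0, Sam 0, Maya 10, Noor 25. Noor and Maya advance.
Runoff: Noor is ranked above Maya on 25 ballots, Maya above Noor on 10.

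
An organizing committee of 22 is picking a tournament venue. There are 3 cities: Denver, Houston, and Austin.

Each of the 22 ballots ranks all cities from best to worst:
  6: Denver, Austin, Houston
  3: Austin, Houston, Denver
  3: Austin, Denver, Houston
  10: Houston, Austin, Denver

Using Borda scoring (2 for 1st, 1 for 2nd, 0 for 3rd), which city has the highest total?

Austin

Denver: 6×2 + 3×0 + 3×1 + 10×0 = 15
Houston: 6×0 + 3×1 + 3×0 + 10×2 = 23
Austin: 6×1 + 3×2 + 3×2 + 10×1 = 28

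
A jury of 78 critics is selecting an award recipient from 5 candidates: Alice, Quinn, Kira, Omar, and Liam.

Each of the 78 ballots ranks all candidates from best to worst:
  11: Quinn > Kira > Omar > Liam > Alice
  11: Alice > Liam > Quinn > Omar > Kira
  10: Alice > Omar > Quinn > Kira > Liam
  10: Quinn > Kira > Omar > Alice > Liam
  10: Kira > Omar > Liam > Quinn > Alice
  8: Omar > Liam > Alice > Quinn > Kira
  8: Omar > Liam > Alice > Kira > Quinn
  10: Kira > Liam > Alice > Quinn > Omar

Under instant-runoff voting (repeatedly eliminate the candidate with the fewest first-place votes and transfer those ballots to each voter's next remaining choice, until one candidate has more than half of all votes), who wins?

Alice

Round 1: Alice 21, Quinn 21, Kira 20, Omar 16, Liam 0. Liam eliminated.
Round 2: Alice 21, Quinn 21, Kira 20, Omar 16. Omar eliminated.
Round 3: Alice 37, Quinn 21, Kira 20. Kira eliminated.
Round 4: Alice 47, Quinn 31. Alice has a majority (≥40).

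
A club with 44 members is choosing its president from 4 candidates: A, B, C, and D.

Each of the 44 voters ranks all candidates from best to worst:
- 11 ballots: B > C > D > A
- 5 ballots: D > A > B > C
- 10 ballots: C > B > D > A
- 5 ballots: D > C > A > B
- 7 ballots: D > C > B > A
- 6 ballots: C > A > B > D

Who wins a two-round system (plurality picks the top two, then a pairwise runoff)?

C

Round 1 first-place votes: A 0, B 11, C 16, D 17. D and C advance.
Runoff: D is ranked above C on 17 ballots, C above D on 27.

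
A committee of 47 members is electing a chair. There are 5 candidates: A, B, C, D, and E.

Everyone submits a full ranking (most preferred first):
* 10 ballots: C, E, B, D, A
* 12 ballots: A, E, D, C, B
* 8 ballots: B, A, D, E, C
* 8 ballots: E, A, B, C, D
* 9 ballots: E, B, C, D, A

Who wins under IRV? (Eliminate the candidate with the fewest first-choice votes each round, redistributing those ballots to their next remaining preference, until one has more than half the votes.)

Round 1: A 12, B 8, C 10, D 0, E 17. D eliminated.
Round 2: A 12, B 8, C 10, E 17. B eliminated.
Round 3: A 20, C 10, E 17. C eliminated.
Round 4: A 20, E 27. E has a majority (≥24).

E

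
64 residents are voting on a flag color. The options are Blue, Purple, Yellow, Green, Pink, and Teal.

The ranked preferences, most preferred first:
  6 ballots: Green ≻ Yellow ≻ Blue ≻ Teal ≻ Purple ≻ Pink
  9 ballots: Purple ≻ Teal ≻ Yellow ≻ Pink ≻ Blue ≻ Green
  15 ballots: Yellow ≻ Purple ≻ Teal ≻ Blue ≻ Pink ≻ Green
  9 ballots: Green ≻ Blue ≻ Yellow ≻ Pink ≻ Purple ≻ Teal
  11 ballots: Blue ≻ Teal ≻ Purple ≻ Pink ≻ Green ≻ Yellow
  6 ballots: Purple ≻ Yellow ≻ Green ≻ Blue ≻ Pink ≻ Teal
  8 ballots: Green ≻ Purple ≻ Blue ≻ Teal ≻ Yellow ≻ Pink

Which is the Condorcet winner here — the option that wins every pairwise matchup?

Purple vs Blue: 38–26
Purple vs Yellow: 34–30
Purple vs Green: 41–23
Purple vs Pink: 55–9
Purple vs Teal: 47–17
Purple beats every other option.

Purple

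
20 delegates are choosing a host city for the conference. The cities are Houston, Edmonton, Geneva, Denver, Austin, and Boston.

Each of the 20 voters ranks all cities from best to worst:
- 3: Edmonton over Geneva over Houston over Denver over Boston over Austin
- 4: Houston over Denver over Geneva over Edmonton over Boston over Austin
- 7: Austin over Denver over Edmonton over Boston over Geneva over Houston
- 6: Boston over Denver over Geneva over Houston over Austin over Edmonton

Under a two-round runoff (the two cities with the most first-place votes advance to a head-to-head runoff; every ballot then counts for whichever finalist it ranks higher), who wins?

Round 1 first-place votes: Houston 4, Edmonton 3, Geneva 0, Denver 0, Austin 7, Boston 6. Austin and Boston advance.
Runoff: Austin is ranked above Boston on 7 ballots, Boston above Austin on 13.

Boston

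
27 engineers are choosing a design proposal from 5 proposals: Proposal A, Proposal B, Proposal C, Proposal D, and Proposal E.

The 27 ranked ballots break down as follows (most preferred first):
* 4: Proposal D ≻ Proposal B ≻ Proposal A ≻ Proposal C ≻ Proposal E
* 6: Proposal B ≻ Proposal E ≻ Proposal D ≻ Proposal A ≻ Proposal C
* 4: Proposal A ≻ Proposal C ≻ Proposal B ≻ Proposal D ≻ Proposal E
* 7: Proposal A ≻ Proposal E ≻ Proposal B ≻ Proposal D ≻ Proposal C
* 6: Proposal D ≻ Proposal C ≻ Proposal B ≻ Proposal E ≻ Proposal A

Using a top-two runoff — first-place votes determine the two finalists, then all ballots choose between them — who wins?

Round 1 first-place votes: Proposal A 11, Proposal B 6, Proposal C 0, Proposal D 10, Proposal E 0. Proposal A and Proposal D advance.
Runoff: Proposal A is ranked above Proposal D on 11 ballots, Proposal D above Proposal A on 16.

Proposal D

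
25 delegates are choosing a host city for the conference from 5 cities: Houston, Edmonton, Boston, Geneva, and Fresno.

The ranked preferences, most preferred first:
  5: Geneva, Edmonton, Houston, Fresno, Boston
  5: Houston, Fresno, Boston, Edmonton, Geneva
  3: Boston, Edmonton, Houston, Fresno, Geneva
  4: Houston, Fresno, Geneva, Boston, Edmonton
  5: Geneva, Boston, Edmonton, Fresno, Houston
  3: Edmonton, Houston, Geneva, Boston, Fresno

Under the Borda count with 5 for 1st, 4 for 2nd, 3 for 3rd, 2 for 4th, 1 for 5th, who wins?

Houston: 5×3 + 5×5 + 3×3 + 4×5 + 5×1 + 3×4 = 86
Edmonton: 5×4 + 5×2 + 3×4 + 4×1 + 5×3 + 3×5 = 76
Boston: 5×1 + 5×3 + 3×5 + 4×2 + 5×4 + 3×2 = 69
Geneva: 5×5 + 5×1 + 3×1 + 4×3 + 5×5 + 3×3 = 79
Fresno: 5×2 + 5×4 + 3×2 + 4×4 + 5×2 + 3×1 = 65

Houston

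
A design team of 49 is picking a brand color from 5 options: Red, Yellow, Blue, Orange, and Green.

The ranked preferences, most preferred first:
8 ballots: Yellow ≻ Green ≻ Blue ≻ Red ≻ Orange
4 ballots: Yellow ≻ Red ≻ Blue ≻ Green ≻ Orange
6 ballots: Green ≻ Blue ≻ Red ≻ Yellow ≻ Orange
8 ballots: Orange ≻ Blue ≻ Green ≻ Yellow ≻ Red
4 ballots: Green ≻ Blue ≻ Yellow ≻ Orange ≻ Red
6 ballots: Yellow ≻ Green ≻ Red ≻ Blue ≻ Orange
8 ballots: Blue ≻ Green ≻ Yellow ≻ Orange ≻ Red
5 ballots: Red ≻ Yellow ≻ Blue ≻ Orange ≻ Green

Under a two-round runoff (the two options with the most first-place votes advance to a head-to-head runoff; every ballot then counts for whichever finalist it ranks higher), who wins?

Green

Round 1 first-place votes: Red 5, Yellow 18, Blue 8, Orange 8, Green 10. Yellow and Green advance.
Runoff: Yellow is ranked above Green on 23 ballots, Green above Yellow on 26.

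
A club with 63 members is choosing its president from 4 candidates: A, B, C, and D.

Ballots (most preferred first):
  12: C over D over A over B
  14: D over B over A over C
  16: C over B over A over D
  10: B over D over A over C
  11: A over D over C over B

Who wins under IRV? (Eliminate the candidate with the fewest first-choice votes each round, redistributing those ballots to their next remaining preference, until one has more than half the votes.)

Round 1: A 11, B 10, C 28, D 14. B eliminated.
Round 2: A 11, C 28, D 24. A eliminated.
Round 3: C 28, D 35. D has a majority (≥32).

D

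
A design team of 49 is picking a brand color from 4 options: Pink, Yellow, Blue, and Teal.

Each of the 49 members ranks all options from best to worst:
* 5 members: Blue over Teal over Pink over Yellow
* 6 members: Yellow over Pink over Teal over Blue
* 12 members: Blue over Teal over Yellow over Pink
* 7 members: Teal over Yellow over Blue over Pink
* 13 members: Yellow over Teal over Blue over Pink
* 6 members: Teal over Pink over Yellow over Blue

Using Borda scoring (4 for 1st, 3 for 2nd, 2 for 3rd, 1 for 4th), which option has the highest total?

Teal

Pink: 5×2 + 6×3 + 12×1 + 7×1 + 13×1 + 6×3 = 78
Yellow: 5×1 + 6×4 + 12×2 + 7×3 + 13×4 + 6×2 = 138
Blue: 5×4 + 6×1 + 12×4 + 7×2 + 13×2 + 6×1 = 120
Teal: 5×3 + 6×2 + 12×3 + 7×4 + 13×3 + 6×4 = 154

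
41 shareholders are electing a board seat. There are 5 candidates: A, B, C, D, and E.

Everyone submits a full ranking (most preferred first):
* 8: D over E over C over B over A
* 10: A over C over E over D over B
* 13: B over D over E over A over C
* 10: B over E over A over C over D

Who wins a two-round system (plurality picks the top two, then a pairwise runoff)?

B

Round 1 first-place votes: A 10, B 23, C 0, D 8, E 0. B and A advance.
Runoff: B is ranked above A on 31 ballots, A above B on 10.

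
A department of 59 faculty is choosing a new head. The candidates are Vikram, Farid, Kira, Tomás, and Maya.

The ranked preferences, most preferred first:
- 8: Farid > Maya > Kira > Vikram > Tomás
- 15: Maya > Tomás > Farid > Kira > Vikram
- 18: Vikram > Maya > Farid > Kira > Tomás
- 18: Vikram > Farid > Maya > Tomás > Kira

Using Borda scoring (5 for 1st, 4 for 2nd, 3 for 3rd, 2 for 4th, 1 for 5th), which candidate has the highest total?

Maya

Vikram: 8×2 + 15×1 + 18×5 + 18×5 = 211
Farid: 8×5 + 15×3 + 18×3 + 18×4 = 211
Kira: 8×3 + 15×2 + 18×2 + 18×1 = 108
Tomás: 8×1 + 15×4 + 18×1 + 18×2 = 122
Maya: 8×4 + 15×5 + 18×4 + 18×3 = 233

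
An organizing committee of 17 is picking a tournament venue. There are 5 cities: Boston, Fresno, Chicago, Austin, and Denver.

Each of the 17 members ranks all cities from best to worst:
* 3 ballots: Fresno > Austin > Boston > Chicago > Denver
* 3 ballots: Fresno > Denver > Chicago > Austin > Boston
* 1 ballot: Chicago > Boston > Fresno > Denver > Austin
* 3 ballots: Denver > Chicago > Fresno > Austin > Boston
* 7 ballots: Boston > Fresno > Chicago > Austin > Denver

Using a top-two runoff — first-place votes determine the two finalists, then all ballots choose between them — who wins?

Fresno

Round 1 first-place votes: Boston 7, Fresno 6, Chicago 1, Austin 0, Denver 3. Boston and Fresno advance.
Runoff: Boston is ranked above Fresno on 8 ballots, Fresno above Boston on 9.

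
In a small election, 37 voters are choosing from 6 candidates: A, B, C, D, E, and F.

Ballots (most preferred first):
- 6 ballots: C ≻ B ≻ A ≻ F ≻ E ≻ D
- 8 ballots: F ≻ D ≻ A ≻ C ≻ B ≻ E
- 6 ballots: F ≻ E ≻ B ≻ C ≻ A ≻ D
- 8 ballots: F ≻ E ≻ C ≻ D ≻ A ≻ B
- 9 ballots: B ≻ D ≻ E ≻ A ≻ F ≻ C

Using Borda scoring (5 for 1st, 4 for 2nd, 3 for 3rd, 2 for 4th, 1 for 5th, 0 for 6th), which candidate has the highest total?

F

A: 6×3 + 8×3 + 6×1 + 8×1 + 9×2 = 74
B: 6×4 + 8×1 + 6×3 + 8×0 + 9×5 = 95
C: 6×5 + 8×2 + 6×2 + 8×3 + 9×0 = 82
D: 6×0 + 8×4 + 6×0 + 8×2 + 9×4 = 84
E: 6×1 + 8×0 + 6×4 + 8×4 + 9×3 = 89
F: 6×2 + 8×5 + 6×5 + 8×5 + 9×1 = 131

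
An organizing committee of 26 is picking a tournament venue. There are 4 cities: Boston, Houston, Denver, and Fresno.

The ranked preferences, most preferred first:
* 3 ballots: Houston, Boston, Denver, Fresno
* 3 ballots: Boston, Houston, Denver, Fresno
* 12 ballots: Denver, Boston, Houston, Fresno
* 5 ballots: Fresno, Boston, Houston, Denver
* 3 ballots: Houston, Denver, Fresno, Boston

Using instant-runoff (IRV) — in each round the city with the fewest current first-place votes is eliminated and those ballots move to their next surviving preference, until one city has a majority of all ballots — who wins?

Houston

Round 1: Boston 3, Houston 6, Denver 12, Fresno 5. Boston eliminated.
Round 2: Houston 9, Denver 12, Fresno 5. Fresno eliminated.
Round 3: Houston 14, Denver 12. Houston has a majority (≥14).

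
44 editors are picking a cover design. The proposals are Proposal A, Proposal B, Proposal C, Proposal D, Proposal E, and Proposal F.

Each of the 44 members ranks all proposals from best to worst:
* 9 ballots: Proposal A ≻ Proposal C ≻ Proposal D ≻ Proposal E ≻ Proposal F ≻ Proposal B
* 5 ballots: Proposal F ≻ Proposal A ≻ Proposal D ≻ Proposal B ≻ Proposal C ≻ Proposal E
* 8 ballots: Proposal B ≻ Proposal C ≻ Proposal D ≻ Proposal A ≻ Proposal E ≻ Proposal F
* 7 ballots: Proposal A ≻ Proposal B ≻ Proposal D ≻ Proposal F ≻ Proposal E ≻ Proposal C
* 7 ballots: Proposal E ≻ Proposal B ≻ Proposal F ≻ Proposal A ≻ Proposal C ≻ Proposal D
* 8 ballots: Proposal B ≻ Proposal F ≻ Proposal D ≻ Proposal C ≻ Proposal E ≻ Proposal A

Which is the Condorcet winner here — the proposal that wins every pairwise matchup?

Proposal B vs Proposal A: 23–21
Proposal B vs Proposal C: 35–9
Proposal B vs Proposal D: 30–14
Proposal B vs Proposal E: 28–16
Proposal B vs Proposal F: 30–14
Proposal B beats every other proposal.

Proposal B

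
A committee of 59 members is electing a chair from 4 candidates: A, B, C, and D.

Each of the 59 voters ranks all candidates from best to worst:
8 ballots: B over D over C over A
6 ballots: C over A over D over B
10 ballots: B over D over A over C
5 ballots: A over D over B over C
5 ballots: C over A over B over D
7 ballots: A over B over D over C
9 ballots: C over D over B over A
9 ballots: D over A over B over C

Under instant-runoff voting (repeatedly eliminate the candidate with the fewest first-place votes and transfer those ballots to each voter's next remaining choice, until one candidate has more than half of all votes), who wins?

A

Round 1: A 12, B 18, C 20, D 9. D eliminated.
Round 2: A 21, B 18, C 20. B eliminated.
Round 3: A 31, C 28. A has a majority (≥30).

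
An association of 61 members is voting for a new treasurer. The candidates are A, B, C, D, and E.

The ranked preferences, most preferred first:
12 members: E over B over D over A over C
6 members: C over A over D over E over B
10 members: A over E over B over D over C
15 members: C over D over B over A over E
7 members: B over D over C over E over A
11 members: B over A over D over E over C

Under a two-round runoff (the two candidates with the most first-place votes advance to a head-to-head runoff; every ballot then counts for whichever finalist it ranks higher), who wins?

Round 1 first-place votes: A 10, B 18, C 21, D 0, E 12. C and B advance.
Runoff: C is ranked above B on 21 ballots, B above C on 40.

B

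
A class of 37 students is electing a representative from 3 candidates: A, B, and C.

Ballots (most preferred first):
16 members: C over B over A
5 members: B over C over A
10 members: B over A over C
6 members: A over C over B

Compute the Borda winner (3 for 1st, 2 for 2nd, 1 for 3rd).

B

A: 16×1 + 5×1 + 10×2 + 6×3 = 59
B: 16×2 + 5×3 + 10×3 + 6×1 = 83
C: 16×3 + 5×2 + 10×1 + 6×2 = 80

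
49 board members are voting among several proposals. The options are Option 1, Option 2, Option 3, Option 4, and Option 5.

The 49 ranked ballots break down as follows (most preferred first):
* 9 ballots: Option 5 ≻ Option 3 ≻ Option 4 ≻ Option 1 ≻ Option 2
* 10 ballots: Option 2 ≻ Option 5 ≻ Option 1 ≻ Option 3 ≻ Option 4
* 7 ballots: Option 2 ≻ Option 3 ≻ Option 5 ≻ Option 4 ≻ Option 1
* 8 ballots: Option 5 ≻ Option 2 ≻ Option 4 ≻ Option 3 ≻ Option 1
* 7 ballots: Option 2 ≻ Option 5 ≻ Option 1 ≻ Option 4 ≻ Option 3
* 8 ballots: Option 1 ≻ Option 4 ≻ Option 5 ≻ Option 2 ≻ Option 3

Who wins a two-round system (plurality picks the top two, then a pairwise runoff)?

Option 5

Round 1 first-place votes: Option 1 8, Option 2 24, Option 3 0, Option 4 0, Option 5 17. Option 2 and Option 5 advance.
Runoff: Option 2 is ranked above Option 5 on 24 ballots, Option 5 above Option 2 on 25.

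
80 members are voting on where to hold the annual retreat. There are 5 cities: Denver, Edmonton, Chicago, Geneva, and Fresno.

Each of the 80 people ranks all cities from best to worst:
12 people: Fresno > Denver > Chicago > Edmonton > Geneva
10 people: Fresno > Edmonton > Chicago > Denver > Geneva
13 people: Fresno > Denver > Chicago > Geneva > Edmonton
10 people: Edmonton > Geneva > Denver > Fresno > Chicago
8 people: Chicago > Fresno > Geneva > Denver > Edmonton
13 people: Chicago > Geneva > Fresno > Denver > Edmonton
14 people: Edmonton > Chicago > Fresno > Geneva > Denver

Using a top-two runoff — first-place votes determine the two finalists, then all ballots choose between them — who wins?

Fresno

Round 1 first-place votes: Denver 0, Edmonton 24, Chicago 21, Geneva 0, Fresno 35. Fresno and Edmonton advance.
Runoff: Fresno is ranked above Edmonton on 56 ballots, Edmonton above Fresno on 24.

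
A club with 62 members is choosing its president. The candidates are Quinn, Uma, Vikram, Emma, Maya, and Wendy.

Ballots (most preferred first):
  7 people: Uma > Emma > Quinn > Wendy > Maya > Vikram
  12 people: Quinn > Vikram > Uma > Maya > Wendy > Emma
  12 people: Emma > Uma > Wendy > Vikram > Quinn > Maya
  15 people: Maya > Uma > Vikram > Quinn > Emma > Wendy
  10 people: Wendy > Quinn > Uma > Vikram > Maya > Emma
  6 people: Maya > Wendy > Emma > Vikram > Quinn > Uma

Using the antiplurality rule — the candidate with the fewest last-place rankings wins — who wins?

Last-place votes: Quinn 0, Uma 6, Vikram 7, Emma 22, Maya 12, Wendy 15.

Quinn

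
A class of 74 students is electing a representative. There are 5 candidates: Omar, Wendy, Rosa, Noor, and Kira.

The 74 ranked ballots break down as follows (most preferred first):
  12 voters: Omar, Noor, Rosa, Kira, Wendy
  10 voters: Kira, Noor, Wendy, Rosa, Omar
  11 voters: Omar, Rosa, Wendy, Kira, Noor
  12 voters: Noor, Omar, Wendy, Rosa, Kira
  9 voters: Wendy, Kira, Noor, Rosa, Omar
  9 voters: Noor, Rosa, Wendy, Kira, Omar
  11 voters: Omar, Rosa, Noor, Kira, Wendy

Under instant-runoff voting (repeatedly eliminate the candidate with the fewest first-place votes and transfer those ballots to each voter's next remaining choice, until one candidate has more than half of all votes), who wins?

Noor

Round 1: Omar 34, Wendy 9, Rosa 0, Noor 21, Kira 10. Rosa eliminated.
Round 2: Omar 34, Wendy 9, Noor 21, Kira 10. Wendy eliminated.
Round 3: Omar 34, Noor 21, Kira 19. Kira eliminated.
Round 4: Omar 34, Noor 40. Noor has a majority (≥38).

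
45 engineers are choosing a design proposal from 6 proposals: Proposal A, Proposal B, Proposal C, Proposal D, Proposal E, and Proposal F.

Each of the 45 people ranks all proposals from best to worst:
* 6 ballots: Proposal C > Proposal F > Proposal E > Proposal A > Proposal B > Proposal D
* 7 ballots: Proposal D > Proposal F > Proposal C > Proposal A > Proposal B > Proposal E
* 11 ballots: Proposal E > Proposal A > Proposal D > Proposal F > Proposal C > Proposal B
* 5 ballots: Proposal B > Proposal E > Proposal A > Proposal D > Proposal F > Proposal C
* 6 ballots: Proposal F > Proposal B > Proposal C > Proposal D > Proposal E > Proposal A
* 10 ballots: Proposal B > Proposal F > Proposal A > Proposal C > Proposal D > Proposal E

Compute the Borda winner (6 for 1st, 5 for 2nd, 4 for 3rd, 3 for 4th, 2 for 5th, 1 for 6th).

Proposal A: 6×3 + 7×3 + 11×5 + 5×4 + 6×1 + 10×4 = 160
Proposal B: 6×2 + 7×2 + 11×1 + 5×6 + 6×5 + 10×6 = 157
Proposal C: 6×6 + 7×4 + 11×2 + 5×1 + 6×4 + 10×3 = 145
Proposal D: 6×1 + 7×6 + 11×4 + 5×3 + 6×3 + 10×2 = 145
Proposal E: 6×4 + 7×1 + 11×6 + 5×5 + 6×2 + 10×1 = 144
Proposal F: 6×5 + 7×5 + 11×3 + 5×2 + 6×6 + 10×5 = 194

Proposal F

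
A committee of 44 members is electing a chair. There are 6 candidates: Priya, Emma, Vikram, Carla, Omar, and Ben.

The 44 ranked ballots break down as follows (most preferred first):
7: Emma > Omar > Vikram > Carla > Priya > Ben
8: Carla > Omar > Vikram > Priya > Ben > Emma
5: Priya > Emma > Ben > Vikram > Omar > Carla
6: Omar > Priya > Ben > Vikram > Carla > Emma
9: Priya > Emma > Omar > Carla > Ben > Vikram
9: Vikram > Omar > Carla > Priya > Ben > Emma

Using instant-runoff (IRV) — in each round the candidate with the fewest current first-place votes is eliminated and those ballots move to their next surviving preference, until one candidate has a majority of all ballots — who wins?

Round 1: Priya 14, Emma 7, Vikram 9, Carla 8, Omar 6, Ben 0. Ben eliminated.
Round 2: Priya 14, Emma 7, Vikram 9, Carla 8, Omar 6. Omar eliminated.
Round 3: Priya 20, Emma 7, Vikram 9, Carla 8. Emma eliminated.
Round 4: Priya 20, Vikram 16, Carla 8. Carla eliminated.
Round 5: Priya 20, Vikram 24. Vikram has a majority (≥23).

Vikram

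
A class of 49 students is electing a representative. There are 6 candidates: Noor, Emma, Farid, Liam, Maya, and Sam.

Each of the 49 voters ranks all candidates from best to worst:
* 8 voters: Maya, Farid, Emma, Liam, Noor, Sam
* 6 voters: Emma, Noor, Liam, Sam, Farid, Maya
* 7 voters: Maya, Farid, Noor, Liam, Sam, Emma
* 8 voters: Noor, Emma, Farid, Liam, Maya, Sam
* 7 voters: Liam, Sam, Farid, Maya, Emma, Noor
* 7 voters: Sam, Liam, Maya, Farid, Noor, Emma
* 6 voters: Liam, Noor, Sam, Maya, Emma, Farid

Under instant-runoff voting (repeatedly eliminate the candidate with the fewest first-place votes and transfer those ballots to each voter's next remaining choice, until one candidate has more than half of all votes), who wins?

Round 1: Noor 8, Emma 6, Farid 0, Liam 13, Maya 15, Sam 7. Farid eliminated.
Round 2: Noor 8, Emma 6, Liam 13, Maya 15, Sam 7. Emma eliminated.
Round 3: Noor 14, Liam 13, Maya 15, Sam 7. Sam eliminated.
Round 4: Noor 14, Liam 20, Maya 15. Noor eliminated.
Round 5: Liam 34, Maya 15. Liam has a majority (≥25).

Liam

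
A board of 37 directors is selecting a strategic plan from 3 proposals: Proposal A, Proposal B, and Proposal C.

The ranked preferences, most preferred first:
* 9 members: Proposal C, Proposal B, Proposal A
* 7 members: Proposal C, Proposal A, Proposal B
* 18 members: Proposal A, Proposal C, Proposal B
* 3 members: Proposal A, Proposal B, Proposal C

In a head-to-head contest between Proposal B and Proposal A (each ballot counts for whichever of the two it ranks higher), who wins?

Proposal B is ranked above Proposal A on 9 ballots; Proposal A above Proposal B on 28.

Proposal A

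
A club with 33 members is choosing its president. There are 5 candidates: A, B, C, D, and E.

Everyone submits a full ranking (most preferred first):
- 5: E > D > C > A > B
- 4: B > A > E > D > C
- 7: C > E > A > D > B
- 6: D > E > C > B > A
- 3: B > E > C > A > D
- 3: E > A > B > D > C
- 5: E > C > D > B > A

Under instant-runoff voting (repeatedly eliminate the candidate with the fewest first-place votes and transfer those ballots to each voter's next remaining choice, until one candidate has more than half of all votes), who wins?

Round 1: A 0, B 7, C 7, D 6, E 13. A eliminated.
Round 2: B 7, C 7, D 6, E 13. D eliminated.
Round 3: B 7, C 7, E 19. E has a majority (≥17).

E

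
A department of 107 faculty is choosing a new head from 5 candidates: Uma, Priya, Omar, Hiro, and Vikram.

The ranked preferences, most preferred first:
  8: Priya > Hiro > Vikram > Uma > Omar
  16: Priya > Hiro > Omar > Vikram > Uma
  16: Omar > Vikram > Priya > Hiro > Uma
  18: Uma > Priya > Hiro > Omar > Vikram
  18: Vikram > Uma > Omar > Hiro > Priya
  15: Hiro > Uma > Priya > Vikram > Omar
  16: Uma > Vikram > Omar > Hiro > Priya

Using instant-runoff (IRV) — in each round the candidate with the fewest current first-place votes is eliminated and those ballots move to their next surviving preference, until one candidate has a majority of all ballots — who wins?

Vikram

Round 1: Uma 34, Priya 24, Omar 16, Hiro 15, Vikram 18. Hiro eliminated.
Round 2: Uma 49, Priya 24, Omar 16, Vikram 18. Omar eliminated.
Round 3: Uma 49, Priya 24, Vikram 34. Priya eliminated.
Round 4: Uma 49, Vikram 58. Vikram has a majority (≥54).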